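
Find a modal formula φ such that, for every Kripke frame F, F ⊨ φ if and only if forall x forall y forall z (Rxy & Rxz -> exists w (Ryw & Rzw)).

This is convergence; the standard corresponding axiom is .2: ◇□ψ → □◇ψ.
Suppose ◇□ψ→□◇ψ is valid. Take Rxy, Rxz and set V(ψ)={w : Ryw}. Then □ψ at y so ◇□ψ at x, so □◇ψ at x, so ◇ψ at z, giving w with Rzw and Ryw.

◇□ψ → □◇ψ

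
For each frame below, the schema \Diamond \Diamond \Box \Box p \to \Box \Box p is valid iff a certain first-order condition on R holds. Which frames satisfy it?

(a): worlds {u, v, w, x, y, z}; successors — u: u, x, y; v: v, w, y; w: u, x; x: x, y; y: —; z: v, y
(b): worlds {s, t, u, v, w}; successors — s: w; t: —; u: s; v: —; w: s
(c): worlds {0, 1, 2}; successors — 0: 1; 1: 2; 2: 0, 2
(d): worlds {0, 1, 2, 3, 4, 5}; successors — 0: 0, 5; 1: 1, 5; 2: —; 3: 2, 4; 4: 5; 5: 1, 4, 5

(b)

The schema corresponds to a generalized confluence (Geach) condition: \forall x \forall y \forall z ((x R^2 y \wedge x R^2 z) \to \exists w (y R^2 w \wedge z = w)).
(a): fails — uR²x, uR²u but no t with xR²t and u=t.
(b): condition met.
(c): fails — 1R²0, 1R²0 but no w with 0R²w and 0=w.
(d): fails — 0R²1, 0R²0 but no w with 1R²w and 0=w.
Valid on: (b).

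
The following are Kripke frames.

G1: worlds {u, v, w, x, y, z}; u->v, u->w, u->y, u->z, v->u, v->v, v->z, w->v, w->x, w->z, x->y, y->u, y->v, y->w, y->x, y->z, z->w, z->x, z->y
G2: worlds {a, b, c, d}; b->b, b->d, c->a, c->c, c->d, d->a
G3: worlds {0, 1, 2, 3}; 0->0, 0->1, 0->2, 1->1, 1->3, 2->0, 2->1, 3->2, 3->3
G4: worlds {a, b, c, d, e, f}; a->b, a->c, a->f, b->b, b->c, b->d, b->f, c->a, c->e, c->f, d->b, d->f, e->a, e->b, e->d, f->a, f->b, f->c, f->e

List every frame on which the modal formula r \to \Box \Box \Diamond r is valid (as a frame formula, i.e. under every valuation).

none

Frame correspondent (Sahlqvist): \forall x \forall z (x R^2 z \to \exists w (x = w \wedge zRw)) — i.e. a generalized confluence (Geach) condition.
G1: fails — uR²u but no t with u=t and uRt.
G2: fails — bR²a but no w with b=w and aRw.
G3: fails — 0R²1 but no w with 0=w and 1Rw.
G4: fails — aR²a but no w with a=w and aRw.
Valid on no frame.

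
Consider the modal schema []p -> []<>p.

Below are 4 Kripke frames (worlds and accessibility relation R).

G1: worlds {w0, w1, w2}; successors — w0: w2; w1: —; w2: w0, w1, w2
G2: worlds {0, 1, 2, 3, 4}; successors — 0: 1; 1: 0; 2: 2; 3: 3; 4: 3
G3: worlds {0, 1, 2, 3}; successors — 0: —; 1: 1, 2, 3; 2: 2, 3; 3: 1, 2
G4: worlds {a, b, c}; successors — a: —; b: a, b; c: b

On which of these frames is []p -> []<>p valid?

Frame correspondent (Sahlqvist): forall x forall z (xRz -> exists w (xRw & zRw)) — i.e. a generalized confluence (Geach) condition.
G1: fails — w2Rw1 but no w with w2Rw and w1Rw.
G2: fails — 0R1 but no w with 0Rw and 1Rw.
G3: condition met.
G4: fails — bRa but no w with bRw and aRw.
Valid on: G3.

G3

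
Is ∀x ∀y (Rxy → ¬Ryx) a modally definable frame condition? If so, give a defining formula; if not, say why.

No

Modal frame validity is preserved under surjective bounded morphisms.
The 5-cycle (worlds s,t,u,v,w with s→t→u→v→w→s) is asymmetric. Mapping every world to a single reflexive point • is a surjective bounded morphism, and the reflexive point is not asymmetric (R•• but asymmetry requires ¬R••).
So the class is not modally definable.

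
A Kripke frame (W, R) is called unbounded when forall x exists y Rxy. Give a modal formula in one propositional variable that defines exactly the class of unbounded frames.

□q → ◇q

A defining formula is □q → ◇q (the D axiom).
Suppose □q→◇q is valid. At any x set V(q)=W. Then □q at x, so ◇q at x, so x has a successor.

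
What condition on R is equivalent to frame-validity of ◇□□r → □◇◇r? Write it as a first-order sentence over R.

This is a Sahlqvist (Geach-type) schema ◇^1□^2r → □^1◇^2r.
First-order correspondent: ∀x ∀y ∀z ((xRy ∧ xRz) → ∃w (yR²w ∧ zR²w)).

∀x ∀y ∀z ((xRy ∧ xRz) → ∃w (yR²w ∧ zR²w))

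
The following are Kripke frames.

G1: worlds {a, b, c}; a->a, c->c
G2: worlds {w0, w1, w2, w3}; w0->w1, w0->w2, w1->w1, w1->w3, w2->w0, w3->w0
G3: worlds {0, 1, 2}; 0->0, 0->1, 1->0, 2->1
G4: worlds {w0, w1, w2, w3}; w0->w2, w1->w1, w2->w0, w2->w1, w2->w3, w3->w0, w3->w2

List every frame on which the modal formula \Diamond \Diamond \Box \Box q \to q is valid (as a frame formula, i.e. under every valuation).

G1

This is the axiom for a generalized confluence (Geach) condition; its first-order frame correspondent is \forall x \forall y (x R^2 y \to \exists w (y R^2 w \wedge x = w)).
G1: satisfies the condition.
G2: fails — w0R²w3 but no w with w3R²w and w0=w.
G3: fails — 2R²0 but no w with 0R²w and 2=w.
G4: fails — w0R²w1 but no w with w1R²w and w0=w.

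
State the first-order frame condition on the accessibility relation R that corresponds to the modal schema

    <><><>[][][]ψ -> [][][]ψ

This is a Sahlqvist (Geach-type) schema ◇^3□^3ψ → □^3◇^0ψ.
Minimal-valuation argument: fix x; take any y with xR^3y and any z with xR^3z. Set V(ψ) to the set of worlds R-reachable from y in exactly 3 steps. Then □^3ψ holds at y, so the antecedent holds at x; validity forces ◇^0ψ at z, giving a w with zR^0w and yR^3w.
First-order correspondent: forall x forall y forall z ((x R^3 y & x R^3 z) -> exists w (y R^3 w & z = w)).

forall x forall y forall z ((x R^3 y & x R^3 z) -> exists w (y R^3 w & z = w))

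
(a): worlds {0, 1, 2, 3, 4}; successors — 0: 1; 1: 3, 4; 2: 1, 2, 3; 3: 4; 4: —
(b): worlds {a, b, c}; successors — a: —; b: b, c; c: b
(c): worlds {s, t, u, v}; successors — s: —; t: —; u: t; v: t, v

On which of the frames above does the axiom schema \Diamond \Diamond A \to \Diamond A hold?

(c)

Frame correspondent (Sahlqvist): \forall x \forall y \forall z (Rxy \wedge Ryz \to Rxz) — i.e. transitivity.
(a): fails — R01 and R14 but not R04.
(b): fails — Rcb and Rbc but not Rcc.
(c): holds.
Valid on: (c).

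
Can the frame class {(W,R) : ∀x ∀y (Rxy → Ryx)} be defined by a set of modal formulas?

Yes — defined by r → □◇r

Yes: it is symmetry, defined by the B schema r → □◇r.
Suppose r→□◇r is valid. Take Rxy and set V(r)={x}. Then r at x, so □◇r at x, so ◇r at y, so some z with Ryz has r; z=x, i.e. Ryx.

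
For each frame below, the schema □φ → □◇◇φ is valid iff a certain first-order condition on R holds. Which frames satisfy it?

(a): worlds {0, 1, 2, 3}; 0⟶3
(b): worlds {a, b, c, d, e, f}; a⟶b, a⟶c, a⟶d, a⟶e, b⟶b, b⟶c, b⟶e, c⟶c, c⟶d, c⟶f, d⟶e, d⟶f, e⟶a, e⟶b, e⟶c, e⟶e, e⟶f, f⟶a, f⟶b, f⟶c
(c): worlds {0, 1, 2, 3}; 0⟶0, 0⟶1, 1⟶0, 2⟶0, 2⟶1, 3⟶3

(b), (c)

Frame correspondent (Sahlqvist): ∀x ∀z (xRz → ∃w (xRw ∧ zR²w)) — i.e. a generalized confluence (Geach) condition.
(a): fails — 0R3 but no w with 0Rw and 3R²w.
(b): condition met.
(c): condition met.
Valid on: (b), (c).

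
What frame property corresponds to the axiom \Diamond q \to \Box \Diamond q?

The Euclidean property

Suppose ◇q→□◇q is valid. Take Rxy, Rxz and set V(q)={y}. Then ◇q at x, so □◇q at x, so ◇q at z, so some w with Rzw has q; w=y, i.e. Rzy. By symmetry of the argument, Ryz.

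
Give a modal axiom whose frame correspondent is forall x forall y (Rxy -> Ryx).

p → □◇p

The condition is symmetry. The B schema p → □◇p defines it.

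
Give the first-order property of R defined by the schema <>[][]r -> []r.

This is a Sahlqvist (Geach-type) schema ◇^1□^2r → □^1◇^0r.
First-order correspondent: forall x forall y forall z ((xRy & xRz) -> exists w (y R^2 w & z = w)).

forall x forall y forall z ((xRy & xRz) -> exists w (y R^2 w & z = w))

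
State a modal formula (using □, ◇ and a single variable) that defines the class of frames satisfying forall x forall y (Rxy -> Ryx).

q → □◇q

The condition is symmetry. The B schema q → □◇q defines it.
Suppose q→□◇q is valid. Take Rxy and set V(q)={x}. Then q at x, so □◇q at x, so ◇q at y, so some z with Ryz has q; z=x, i.e. Ryx.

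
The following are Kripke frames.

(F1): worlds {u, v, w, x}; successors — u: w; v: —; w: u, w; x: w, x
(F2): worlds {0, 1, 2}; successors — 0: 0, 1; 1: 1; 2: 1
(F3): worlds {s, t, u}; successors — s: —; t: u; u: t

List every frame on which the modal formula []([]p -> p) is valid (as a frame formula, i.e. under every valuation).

The schema corresponds to shift-reflexivity: forall x forall y (Rxy -> Ryy).
(F1): fails — Rwu but not Ruu.
(F2): satisfies the condition.
(F3): fails — Rtu but not Ruu.
Valid on: (F2).

(F2)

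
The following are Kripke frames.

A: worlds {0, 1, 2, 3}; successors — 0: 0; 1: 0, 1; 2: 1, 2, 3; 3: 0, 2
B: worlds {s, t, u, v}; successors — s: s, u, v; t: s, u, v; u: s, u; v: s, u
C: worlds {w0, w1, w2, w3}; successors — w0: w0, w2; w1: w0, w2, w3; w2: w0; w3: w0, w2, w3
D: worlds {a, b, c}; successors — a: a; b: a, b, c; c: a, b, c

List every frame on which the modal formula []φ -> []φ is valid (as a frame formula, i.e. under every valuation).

A, B, C, D

Frame correspondent (Sahlqvist): forall x forall z (xRz -> exists w (xRw & z = w)) — i.e. a generalized confluence (Geach) condition.
A: holds.
B: holds.
C: holds.
D: holds.
Valid on: A, B, C, D.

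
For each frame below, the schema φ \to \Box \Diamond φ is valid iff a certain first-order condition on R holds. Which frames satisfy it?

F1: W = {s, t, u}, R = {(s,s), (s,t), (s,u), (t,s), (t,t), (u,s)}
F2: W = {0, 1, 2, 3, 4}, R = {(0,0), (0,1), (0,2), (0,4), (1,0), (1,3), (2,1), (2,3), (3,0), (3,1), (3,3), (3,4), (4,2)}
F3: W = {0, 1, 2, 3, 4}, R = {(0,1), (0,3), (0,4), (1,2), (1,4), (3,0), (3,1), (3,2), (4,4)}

This is the axiom for symmetry; its first-order frame correspondent is \forall x \forall y (Rxy \to Ryx).
F1: satisfies the condition.
F2: fails — R34 but not R43.
F3: fails — R32 but not R23.
Valid on: F1.

F1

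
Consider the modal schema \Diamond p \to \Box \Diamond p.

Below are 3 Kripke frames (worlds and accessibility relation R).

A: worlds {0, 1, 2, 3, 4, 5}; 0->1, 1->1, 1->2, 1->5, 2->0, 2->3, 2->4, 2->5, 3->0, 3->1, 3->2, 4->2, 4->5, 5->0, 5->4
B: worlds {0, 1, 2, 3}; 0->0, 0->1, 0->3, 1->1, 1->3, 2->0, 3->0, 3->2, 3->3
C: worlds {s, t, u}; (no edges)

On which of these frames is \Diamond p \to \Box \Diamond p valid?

C

The schema corresponds to the Euclidean property: \forall x \forall y \forall z (Rxy \wedge Rxz \to Ryz).
A: fails — R12 and R12 but not R22.
B: fails — R01 and R00 but not R10.
C: holds.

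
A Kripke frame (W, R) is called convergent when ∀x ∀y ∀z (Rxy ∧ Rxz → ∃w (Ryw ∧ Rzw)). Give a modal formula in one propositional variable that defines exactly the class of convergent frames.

This is convergence; the standard corresponding axiom is .2: ◇□s → □◇s.

◇□s → □◇s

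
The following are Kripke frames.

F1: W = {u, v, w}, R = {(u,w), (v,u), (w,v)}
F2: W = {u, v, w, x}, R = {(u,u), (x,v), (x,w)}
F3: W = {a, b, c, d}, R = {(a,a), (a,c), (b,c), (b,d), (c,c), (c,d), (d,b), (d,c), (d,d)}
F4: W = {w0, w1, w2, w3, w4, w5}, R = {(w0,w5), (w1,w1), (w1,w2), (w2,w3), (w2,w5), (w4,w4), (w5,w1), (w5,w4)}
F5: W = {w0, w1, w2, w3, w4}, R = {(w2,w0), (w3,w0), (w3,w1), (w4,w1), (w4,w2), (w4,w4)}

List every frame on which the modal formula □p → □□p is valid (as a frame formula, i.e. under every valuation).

F2

The schema corresponds to transitivity: ∀x ∀y ∀z (Rxy ∧ Ryz → Rxz).
F1: fails — Rvu and Ruw but not Rvw.
F2: ✓.
F3: fails — Rcd and Rdb but not Rcb.
F4: fails — Rw1w2 and Rw2w5 but not Rw1w5.
F5: fails — Rw4w2 and Rw2w0 but not Rw4w0.
Valid on: F2.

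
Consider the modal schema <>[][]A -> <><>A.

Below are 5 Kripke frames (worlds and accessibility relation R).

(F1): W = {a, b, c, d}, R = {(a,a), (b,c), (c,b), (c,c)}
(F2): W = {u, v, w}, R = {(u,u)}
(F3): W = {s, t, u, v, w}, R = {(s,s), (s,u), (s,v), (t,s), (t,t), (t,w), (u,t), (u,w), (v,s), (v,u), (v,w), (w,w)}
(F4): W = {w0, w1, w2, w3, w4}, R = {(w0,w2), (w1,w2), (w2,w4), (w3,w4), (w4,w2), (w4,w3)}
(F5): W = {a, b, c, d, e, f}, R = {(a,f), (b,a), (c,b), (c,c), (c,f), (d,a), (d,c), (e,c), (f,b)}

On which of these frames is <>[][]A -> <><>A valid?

Frame correspondent (Sahlqvist): forall x forall y (xRy -> exists w (y R^2 w & x R^2 w)) — i.e. a generalized confluence (Geach) condition.
(F1): ✓.
(F2): ✓.
(F3): ✓.
(F4): fails — w0Rw2 but no w with w2R²w and w0R²w.
(F5): fails — aRf but no w with fR²w and aR²w.
Valid on: (F1), (F2), (F3).

(F1), (F2), (F3)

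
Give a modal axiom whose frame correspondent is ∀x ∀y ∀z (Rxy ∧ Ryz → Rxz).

The condition is transitivity. The 4 schema □s → □□s defines it.
Suppose □s→□□s is valid. Take Rxy, Ryz and set V(s)={w : Rxw}. Then □s at x, so □□s at x, so □s at y, so s at z, i.e. Rxz.

□s → □□s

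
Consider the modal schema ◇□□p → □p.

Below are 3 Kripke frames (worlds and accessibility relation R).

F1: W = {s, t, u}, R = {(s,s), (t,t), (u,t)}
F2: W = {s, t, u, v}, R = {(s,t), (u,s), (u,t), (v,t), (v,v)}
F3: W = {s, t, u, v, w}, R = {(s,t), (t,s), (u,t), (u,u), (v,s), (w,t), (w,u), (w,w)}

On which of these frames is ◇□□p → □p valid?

This is the axiom for a generalized confluence (Geach) condition; its first-order frame correspondent is ∀x ∀y ∀z ((xRy ∧ xRz) → ∃w (yR²w ∧ z = w)).
F1: satisfies the condition.
F2: fails — sRt, sRt but no w with tR²w and t=w.
F3: fails — uRt, uRu but no w* with tR²w* and u=w*.
Valid on: F1.

F1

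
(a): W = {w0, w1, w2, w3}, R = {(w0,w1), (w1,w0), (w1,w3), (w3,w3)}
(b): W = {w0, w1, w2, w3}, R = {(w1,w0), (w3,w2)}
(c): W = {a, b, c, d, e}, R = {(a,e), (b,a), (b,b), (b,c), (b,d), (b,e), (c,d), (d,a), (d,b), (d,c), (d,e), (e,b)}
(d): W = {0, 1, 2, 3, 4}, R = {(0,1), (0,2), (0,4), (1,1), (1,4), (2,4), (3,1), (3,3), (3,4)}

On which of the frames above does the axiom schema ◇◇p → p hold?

(b)

This is the axiom for a generalized confluence (Geach) condition; its first-order frame correspondent is ∀x ∀y (xR²y → ∃w (y = w ∧ x = w)).
(a): fails — w0R²w3 but w3 ≠ w0.
(b): satisfies the condition.
(c): fails — aR²b but b ≠ a.
(d): fails — 0R²1 but 1 ≠ 0.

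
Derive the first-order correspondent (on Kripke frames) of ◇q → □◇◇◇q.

∀x ∀y ∀z ((xRy ∧ xRz) → ∃w (y = w ∧ zR³w))

This is a Sahlqvist (Geach-type) schema ◇^1□^0q → □^1◇^3q.
Minimal-valuation argument: fix x; take any y with xR^1y and any z with xR^1z. Set V(q) to the set of worlds R-reachable from y in exactly 0 steps. Then □^0q holds at y, so the antecedent holds at x; validity forces ◇^3q at z, giving a w with zR^3w and yR^0w.
First-order correspondent: ∀x ∀y ∀z ((xRy ∧ xRz) → ∃w (y = w ∧ zR³w)).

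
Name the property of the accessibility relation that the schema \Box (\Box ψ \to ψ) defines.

Suppose □(□ψ→ψ) is valid. Take Rxy and set V(ψ)={w : Ryw}. Then at y, □ψ holds; since □(□ψ→ψ) at x, □ψ→ψ at y, so ψ at y, i.e. Ryy.
The converse is a direct semantic check.
So the correspondent is shift-reflexivity.

shift-reflexivity: \forall x \forall y (Rxy \to Ryy)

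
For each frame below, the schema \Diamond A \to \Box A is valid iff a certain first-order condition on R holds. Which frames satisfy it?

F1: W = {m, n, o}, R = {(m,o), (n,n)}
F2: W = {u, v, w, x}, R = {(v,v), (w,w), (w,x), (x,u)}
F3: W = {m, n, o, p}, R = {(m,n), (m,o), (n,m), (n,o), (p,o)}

Frame correspondent (Sahlqvist): \forall x \forall y \forall z (Rxy \wedge Rxz \to y = z) — i.e. partial functionality.
F1: ✓.
F2: fails — w sees both w and x.
F3: fails — m sees both n and o.
Valid on: F1.

F1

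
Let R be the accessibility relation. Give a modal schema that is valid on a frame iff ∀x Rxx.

The condition is reflexivity. The T schema □ψ → ψ defines it.
Suppose □ψ→ψ is valid. At any x set V(ψ)={w : Rxw}. Then □ψ holds at x, so ψ holds at x, i.e. Rxx.

□ψ → ψ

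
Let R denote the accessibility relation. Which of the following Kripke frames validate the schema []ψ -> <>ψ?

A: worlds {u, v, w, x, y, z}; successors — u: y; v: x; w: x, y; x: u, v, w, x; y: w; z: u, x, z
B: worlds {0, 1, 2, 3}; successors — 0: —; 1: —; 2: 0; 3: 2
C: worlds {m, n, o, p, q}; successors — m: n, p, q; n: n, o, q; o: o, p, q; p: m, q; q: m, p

The schema corresponds to seriality: forall x exists y Rxy.
A: holds.
B: fails — world 0 has no successor.
C: holds.
Valid on: A, C.

A, C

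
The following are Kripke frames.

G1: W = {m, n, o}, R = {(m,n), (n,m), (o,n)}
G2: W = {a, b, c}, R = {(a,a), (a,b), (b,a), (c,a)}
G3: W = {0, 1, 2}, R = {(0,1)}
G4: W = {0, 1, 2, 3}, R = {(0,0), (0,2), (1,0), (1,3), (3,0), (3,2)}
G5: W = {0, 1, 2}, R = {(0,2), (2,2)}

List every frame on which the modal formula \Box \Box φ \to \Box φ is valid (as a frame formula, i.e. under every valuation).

This is the axiom for density; its first-order frame correspondent is \forall x \forall y (Rxy \to \exists z (Rxz \wedge Rzy)).
G1: fails — Rnm but no z with Rnz and Rzm.
G2: holds.
G3: fails — R01 but no z with R0z and Rz1.
G4: fails — R13 but no z with R1z and Rz3.
G5: holds.

G2, G5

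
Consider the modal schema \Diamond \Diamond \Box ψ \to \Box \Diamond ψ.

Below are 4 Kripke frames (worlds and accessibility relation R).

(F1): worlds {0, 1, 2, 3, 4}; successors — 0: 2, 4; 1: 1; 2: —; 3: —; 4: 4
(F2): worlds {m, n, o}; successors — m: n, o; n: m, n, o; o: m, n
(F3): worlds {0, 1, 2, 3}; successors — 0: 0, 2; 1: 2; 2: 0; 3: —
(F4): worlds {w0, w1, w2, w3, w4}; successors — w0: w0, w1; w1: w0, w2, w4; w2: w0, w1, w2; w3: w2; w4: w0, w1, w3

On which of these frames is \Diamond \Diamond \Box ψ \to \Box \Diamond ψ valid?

This is the axiom for a generalized confluence (Geach) condition; its first-order frame correspondent is \forall x \forall y \forall z ((x R^2 y \wedge xRz) \to \exists w (yRw \wedge zRw)).
(F1): fails — 0R²4, 0R2 but no w with 4Rw and 2Rw.
(F2): holds.
(F3): holds.
(F4): fails — w1R²w3, w1Rw0 but no w with w3Rw and w0Rw.
Valid on: (F2), (F3).

(F2), (F3)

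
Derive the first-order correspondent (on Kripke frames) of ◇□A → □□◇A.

∀x ∀y ∀z ((xRy ∧ xR²z) → ∃w (yRw ∧ zRw))

This is a Sahlqvist (Geach-type) schema ◇^1□^1A → □^2◇^1A.
Minimal-valuation argument: fix x; take any y with xR^1y and any z with xR^2z. Set V(A) to the set of worlds R-reachable from y in exactly 1 step. Then □^1A holds at y, so the antecedent holds at x; validity forces ◇^1A at z, giving a w with zR^1w and yR^1w.
First-order correspondent: ∀x ∀y ∀z ((xRy ∧ xR²z) → ∃w (yRw ∧ zRw)).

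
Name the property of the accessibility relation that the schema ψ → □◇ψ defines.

symmetry: ∀x ∀y (Rxy → Ryx)

Suppose ψ→□◇ψ is valid. Take Rxy and set V(ψ)={x}. Then ψ at x, so □◇ψ at x, so ◇ψ at y, so some z with Ryz has ψ; z=x, i.e. Ryx.
The converse is a direct semantic check.
Frame condition: ∀x ∀y (Rxy → Ryx).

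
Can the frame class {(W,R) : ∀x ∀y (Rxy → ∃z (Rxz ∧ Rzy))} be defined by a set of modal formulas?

The condition is density. A defining modal formula is □□r → □r.
Suppose □□r→□r is valid. Take Rxy and set V(r)={w : xR²w}. Then □□r at x, so □r at x, so r at y, i.e. ∃z(Rxz∧Rzy).

Yes, by □□r → □r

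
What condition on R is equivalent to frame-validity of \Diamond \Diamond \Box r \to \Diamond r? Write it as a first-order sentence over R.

This is a Sahlqvist (Geach-type) schema ◇^2□^1r → □^0◇^1r.
First-order correspondent: \forall x \forall y (x R^2 y \to \exists w (yRw \wedge xRw)).

\forall x \forall y (x R^2 y \to \exists w (yRw \wedge xRw))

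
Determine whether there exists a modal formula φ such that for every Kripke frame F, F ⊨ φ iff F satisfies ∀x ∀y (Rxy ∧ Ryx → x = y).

No — not modally definable

If a class were modally definable it would be closed under surjective bounded morphisms (Goldblatt–Thomason).
The 8-cycle (worlds 0,1,2,3,4,5,6,7 with 0→1→2→3→4→5→6→7→0) is antisymmetric. Sending even-indexed worlds to • and odd-indexed worlds to ∘ is a surjective bounded morphism onto the two-world frame with •↔∘, which is not antisymmetric.
So the class is not modally definable.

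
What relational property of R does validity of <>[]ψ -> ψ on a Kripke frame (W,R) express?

symmetry

This is a form of the B axiom.
It corresponds to symmetry: forall x forall y (Rxy -> Ryx).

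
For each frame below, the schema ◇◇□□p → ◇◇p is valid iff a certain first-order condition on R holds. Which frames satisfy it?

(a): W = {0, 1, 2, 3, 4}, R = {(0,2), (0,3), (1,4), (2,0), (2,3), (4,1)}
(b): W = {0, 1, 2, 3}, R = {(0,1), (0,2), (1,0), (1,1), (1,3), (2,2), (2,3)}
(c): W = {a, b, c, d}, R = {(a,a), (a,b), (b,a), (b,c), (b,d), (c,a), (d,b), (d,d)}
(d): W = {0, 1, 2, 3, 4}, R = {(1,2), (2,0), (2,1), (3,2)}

(c)

The schema corresponds to a generalized confluence (Geach) condition: ∀x ∀y (xR²y → ∃w (yR²w ∧ xR²w)).
(a): fails — 0R²3 but no w with 3R²w and 0R²w.
(b): fails — 0R²3 but no w with 3R²w and 0R²w.
(c): condition met.
(d): fails — 1R²0 but no w with 0R²w and 1R²w.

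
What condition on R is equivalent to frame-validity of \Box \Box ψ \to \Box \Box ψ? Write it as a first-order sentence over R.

This is a Sahlqvist (Geach-type) schema ◇^0□^2ψ → □^2◇^0ψ.
Minimal-valuation argument: fix x; take any y with xR^0y and any z with xR^2z. Set V(ψ) to the set of worlds R-reachable from y in exactly 2 steps. Then □^2ψ holds at y, so the antecedent holds at x; validity forces ◇^0ψ at z, giving a w with zR^0w and yR^2w.
First-order correspondent: \forall x \forall z (x R^2 z \to \exists w (x R^2 w \wedge z = w)).

\forall x \forall z (x R^2 z \to \exists w (x R^2 w \wedge z = w))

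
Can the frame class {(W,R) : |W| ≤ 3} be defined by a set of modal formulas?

If a class were modally definable it would be closed under disjoint unions (Goldblatt–Thomason).
Any modal formula valid on each of 4 disjoint one-world frames is valid on their disjoint union (validity is preserved under disjoint unions). Each one-world frame has |W|=1≤3, but the union has |W|=4.
Hence having at most 3 worlds is not modally definable.

Not definable by any modal formula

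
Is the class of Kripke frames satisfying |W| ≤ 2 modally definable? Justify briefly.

If a class were modally definable it would be closed under disjoint unions (Goldblatt–Thomason).
Any modal formula valid on each of 3 disjoint one-world frames is valid on their disjoint union (validity is preserved under disjoint unions). Each one-world frame has |W|=1≤2, but the union has |W|=3.
So the class is not modally definable.

No — not modally definable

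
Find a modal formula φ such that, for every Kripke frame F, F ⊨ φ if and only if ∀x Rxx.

□p → p

A defining formula is □p → p (the T axiom).
Suppose □p→p is valid. At any x set V(p)={w : Rxw}. Then □p holds at x, so p holds at x, i.e. Rxx.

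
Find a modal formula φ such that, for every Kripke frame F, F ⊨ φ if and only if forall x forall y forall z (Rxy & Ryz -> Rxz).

□p → □□p

A defining formula is □p → □□p (the 4 axiom).
Suppose □p→□□p is valid. Take Rxy, Ryz and set V(p)={w : Rxw}. Then □p at x, so □□p at x, so □p at y, so p at z, i.e. Rxz.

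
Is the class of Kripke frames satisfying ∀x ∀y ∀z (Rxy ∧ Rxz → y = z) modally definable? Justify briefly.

This is a Sahlqvist condition; the CD axiom ◇r → □r defines it.
Suppose ◇r→□r is valid. Take Rxy, Rxz and set V(r)={y}. Then ◇r at x, so □r at x, so r at z, i.e. z=y.

Yes, by ◇r → □r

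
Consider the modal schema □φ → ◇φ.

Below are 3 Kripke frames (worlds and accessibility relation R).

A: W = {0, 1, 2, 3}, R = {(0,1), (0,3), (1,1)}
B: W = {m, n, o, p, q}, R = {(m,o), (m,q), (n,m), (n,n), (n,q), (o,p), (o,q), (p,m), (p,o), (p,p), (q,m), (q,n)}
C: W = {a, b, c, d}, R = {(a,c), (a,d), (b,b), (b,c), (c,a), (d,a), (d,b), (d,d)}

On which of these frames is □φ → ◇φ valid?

Frame correspondent (Sahlqvist): ∀x ∃y Rxy — i.e. seriality.
A: fails — world 2 has no successor.
B: condition met.
C: condition met.
Valid on: B, C.

B, C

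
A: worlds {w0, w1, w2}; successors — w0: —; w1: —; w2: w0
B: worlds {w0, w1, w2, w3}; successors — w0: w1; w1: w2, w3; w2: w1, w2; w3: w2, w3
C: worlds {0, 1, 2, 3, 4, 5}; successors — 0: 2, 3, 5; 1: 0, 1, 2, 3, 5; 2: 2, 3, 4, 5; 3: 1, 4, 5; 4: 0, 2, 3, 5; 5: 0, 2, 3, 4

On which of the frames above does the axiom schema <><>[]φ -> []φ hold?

This is the axiom for a generalized confluence (Geach) condition; its first-order frame correspondent is forall x forall y forall z ((x R^2 y & xRz) -> exists w (yRw & z = w)).
A: condition met.
B: fails — w0R²w3, w0Rw1 but no w with w3Rw and w1=w.
C: fails — 0R²3, 0R2 but no w with 3Rw and 2=w.

A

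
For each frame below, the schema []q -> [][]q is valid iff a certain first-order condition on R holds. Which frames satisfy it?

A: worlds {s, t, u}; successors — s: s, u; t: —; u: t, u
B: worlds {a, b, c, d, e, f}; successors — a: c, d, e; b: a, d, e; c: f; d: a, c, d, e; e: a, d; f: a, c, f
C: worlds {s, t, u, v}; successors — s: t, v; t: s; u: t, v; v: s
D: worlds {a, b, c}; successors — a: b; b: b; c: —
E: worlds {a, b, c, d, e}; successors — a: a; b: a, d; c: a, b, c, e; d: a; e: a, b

D

This is the axiom for transitivity; its first-order frame correspondent is forall x forall y forall z (Rxy & Ryz -> Rxz).
A: fails — Rsu and Rut but not Rst.
B: fails — Rdc and Rcf but not Rdf.
C: fails — Ruv and Rvs but not Rus.
D: holds.
E: fails — Reb and Rbd but not Red.
Valid on: D.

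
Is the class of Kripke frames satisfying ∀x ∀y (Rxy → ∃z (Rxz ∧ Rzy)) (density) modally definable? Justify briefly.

Yes — defined by □□r → □r

This is a Sahlqvist condition; the C4 axiom □□r → □r defines it.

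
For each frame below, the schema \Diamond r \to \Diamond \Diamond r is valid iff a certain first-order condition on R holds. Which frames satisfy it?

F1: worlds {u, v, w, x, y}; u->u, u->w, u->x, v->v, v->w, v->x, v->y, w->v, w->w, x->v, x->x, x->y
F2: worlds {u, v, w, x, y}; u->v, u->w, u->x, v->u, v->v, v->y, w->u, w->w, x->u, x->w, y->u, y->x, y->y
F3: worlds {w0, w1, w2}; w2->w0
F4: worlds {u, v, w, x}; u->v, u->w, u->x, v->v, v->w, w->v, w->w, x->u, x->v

Frame correspondent (Sahlqvist): \forall x \forall y (xRy \to \exists w (y = w \wedge x R^2 w)) — i.e. a generalized confluence (Geach) condition.
F1: condition met.
F2: fails — uRx but no t with x=t and uR²t.
F3: fails — w2Rw0 but no w with w0=w and w2R²w.
F4: fails — uRx but no t with x=t and uR²t.

F1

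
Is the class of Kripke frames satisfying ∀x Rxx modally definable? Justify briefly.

Yes: it is reflexivity, defined by the T schema □q → q.
Suppose □q→q is valid. At any x set V(q)={w : Rxw}. Then □q holds at x, so q holds at x, i.e. Rxx.

Yes, by □q → q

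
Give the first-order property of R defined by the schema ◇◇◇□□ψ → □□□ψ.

∀x ∀y ∀z ((xR³y ∧ xR³z) → ∃w (yR²w ∧ z = w))

This is a Sahlqvist (Geach-type) schema ◇^3□^2ψ → □^3◇^0ψ.
Minimal-valuation argument: fix x; take any y with xR^3y and any z with xR^3z. Set V(ψ) to the set of worlds R-reachable from y in exactly 2 steps. Then □^2ψ holds at y, so the antecedent holds at x; validity forces ◇^0ψ at z, giving a w with zR^0w and yR^2w.
First-order correspondent: ∀x ∀y ∀z ((xR³y ∧ xR³z) → ∃w (yR²w ∧ z = w)).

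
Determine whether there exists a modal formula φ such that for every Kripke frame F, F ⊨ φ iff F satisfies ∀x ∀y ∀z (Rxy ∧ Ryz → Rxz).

Definable; □r → □□r defines it

Yes: it is transitivity, defined by the 4 schema □r → □□r.
Suppose □r→□□r is valid. Take Rxy, Ryz and set V(r)={w : Rxw}. Then □r at x, so □□r at x, so □r at y, so r at z, i.e. Rxz.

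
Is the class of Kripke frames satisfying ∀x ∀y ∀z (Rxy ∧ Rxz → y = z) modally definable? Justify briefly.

Definable; ◇p → □p defines it

The condition is partial functionality. A defining modal formula is ◇p → □p.
Suppose ◇p→□p is valid. Take Rxy, Rxz and set V(p)={y}. Then ◇p at x, so □p at x, so p at z, i.e. z=y.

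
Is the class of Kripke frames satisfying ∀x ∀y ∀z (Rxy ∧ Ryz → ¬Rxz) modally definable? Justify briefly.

Modal frame validity is preserved under surjective bounded morphisms.
The 7-cycle (worlds a,b,c,d,e,f,g with a→b→c→d→e→f→g→a) is intransitive. Mapping every world to a single reflexive point • is a surjective bounded morphism; the reflexive point is not intransitive (R••∧R•• but R••).
Hence intransitivity is not modally definable.

Not modally definable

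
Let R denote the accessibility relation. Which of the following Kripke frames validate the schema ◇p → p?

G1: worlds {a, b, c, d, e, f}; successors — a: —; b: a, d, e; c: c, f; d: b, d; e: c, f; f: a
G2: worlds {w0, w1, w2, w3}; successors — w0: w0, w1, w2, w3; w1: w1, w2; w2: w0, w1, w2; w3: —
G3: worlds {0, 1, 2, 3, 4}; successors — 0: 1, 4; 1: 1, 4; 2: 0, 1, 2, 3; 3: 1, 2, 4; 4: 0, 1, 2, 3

none

Frame correspondent (Sahlqvist): ∀x ∀y (xRy → ∃w (y = w ∧ x = w)) — i.e. a generalized confluence (Geach) condition.
G1: fails — bRa but a ≠ b.
G2: fails — w0Rw1 but w1 ≠ w0.
G3: fails — 0R1 but 1 ≠ 0.
Valid on no frame.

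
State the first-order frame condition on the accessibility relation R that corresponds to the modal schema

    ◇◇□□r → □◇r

∀x ∀y ∀z ((xR²y ∧ xRz) → ∃w (yR²w ∧ zRw))

This is a Sahlqvist (Geach-type) schema ◇^2□^2r → □^1◇^1r.
First-order correspondent: ∀x ∀y ∀z ((xR²y ∧ xRz) → ∃w (yR²w ∧ zRw)).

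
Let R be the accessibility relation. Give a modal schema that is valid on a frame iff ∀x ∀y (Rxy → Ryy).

The condition is shift-reflexivity. The T□ schema □(□q → q) defines it.
Suppose □(□q→q) is valid. Take Rxy and set V(q)={w : Ryw}. Then at y, □q holds; since □(□q→q) at x, □q→q at y, so q at y, i.e. Ryy.

□(□q → q)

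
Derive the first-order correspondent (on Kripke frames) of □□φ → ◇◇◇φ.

∀x ∃w (xR²w ∧ xR³w)

This is a Sahlqvist (Geach-type) schema ◇^0□^2φ → □^0◇^3φ.
Minimal-valuation argument: fix x; take any y with xR^0y and any z with xR^0z. Set V(φ) to the set of worlds R-reachable from y in exactly 2 steps. Then □^2φ holds at y, so the antecedent holds at x; validity forces ◇^3φ at z, giving a w with zR^3w and yR^2w.
First-order correspondent: ∀x ∃w (xR²w ∧ xR³w).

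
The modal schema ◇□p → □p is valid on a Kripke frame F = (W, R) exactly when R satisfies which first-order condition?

This schema is equivalent to the 5 axiom ◇p → □◇p.
Its frame correspondent is the Euclidean property — ∀x ∀y ∀z (Rxy ∧ Rxz → Ryz).

the Euclidean property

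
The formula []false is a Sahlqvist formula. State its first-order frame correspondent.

Emptiness of R

This schema is the Ver axiom.
Its frame correspondent is emptiness of R — forall x forall y ~Rxy.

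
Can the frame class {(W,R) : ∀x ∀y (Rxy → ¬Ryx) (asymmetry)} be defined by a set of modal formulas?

Modal frame validity is preserved under surjective bounded morphisms.
The 4-cycle (worlds a,b,c,d with a→b→c→d→a) is asymmetric. Mapping every world to a single reflexive point • is a surjective bounded morphism, and the reflexive point is not asymmetric (R•• but asymmetry requires ¬R••).
Hence asymmetry is not modally definable.

Not definable by any modal formula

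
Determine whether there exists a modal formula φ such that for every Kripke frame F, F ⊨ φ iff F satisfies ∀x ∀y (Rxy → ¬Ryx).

No — not modally definable

Any modally definable frame class is closed under surjective bounded morphisms.
The 3-cycle (worlds 0,1,2 with 0→1→2→0) is asymmetric. Mapping every world to a single reflexive point • is a surjective bounded morphism, and the reflexive point is not asymmetric (R•• but asymmetry requires ¬R••).
Hence asymmetry is not modally definable.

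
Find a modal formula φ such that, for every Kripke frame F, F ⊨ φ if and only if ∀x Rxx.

□s → s

This is reflexivity; the standard corresponding axiom is T: □s → s.
Suppose □s→s is valid. At any x set V(s)={w : Rxw}. Then □s holds at x, so s holds at x, i.e. Rxx.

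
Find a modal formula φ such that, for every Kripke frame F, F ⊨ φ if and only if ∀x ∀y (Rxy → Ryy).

This is shift-reflexivity; the standard corresponding axiom is T□: □(□ψ → ψ).

□(□ψ → ψ)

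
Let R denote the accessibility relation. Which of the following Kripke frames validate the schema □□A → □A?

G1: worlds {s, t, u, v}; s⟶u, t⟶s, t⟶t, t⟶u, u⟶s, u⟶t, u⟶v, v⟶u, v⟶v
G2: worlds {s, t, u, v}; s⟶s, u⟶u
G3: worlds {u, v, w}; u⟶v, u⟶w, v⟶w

G2

Frame correspondent (Sahlqvist): ∀x ∀y (Rxy → ∃z (Rxz ∧ Rzy)) — i.e. density.
G1: fails — Rsu but no z with Rsz and Rzu.
G2: satisfies the condition.
G3: fails — Ruv but no z with Ruz and Rzv.
Valid on: G2.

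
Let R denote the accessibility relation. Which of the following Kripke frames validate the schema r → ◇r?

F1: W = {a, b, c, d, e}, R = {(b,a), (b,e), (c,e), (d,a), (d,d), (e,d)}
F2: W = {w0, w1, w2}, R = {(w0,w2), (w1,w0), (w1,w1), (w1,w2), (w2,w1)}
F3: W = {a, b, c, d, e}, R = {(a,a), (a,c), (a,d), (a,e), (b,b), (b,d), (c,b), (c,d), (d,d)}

none

The schema corresponds to reflexivity: ∀x Rxx.
F1: fails — world a does not see itself.
F2: fails — world w0 does not see itself.
F3: fails — world c does not see itself.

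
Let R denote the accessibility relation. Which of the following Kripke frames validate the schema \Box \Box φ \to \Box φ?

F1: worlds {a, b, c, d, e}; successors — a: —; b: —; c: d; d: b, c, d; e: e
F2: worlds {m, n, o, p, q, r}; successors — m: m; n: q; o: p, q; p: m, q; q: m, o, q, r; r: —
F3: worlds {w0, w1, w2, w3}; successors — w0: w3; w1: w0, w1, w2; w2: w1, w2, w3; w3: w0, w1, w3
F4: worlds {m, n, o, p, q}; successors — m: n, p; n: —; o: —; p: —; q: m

F1, F3

The schema corresponds to density: \forall x \forall y (Rxy \to \exists z (Rxz \wedge Rzy)).
F1: condition met.
F2: fails — Rop but no z with Roz and Rzp.
F3: condition met.
F4: fails — Rqm but no z with Rqz and Rzm.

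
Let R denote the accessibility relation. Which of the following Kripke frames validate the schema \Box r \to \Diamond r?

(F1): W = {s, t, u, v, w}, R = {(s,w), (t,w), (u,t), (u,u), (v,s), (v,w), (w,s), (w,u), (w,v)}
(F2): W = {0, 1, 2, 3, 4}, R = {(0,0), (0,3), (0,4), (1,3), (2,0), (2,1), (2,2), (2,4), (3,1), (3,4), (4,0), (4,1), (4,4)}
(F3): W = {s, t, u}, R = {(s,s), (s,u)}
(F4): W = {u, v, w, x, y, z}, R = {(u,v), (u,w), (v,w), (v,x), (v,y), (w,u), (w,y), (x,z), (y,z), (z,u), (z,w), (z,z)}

(F1), (F2), (F4)

Frame correspondent (Sahlqvist): \forall x \exists y Rxy — i.e. seriality.
(F1): holds.
(F2): holds.
(F3): fails — world t has no successor.
(F4): holds.
Valid on: (F1), (F2), (F4).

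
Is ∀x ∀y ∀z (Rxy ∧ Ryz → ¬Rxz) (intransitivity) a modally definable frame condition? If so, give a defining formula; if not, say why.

Not modally definable

If a class were modally definable it would be closed under surjective bounded morphisms (Goldblatt–Thomason).
The 7-cycle (worlds 0,1,2,3,4,5,6 with 0→1→2→3→4→5→6→0) is intransitive. Mapping every world to a single reflexive point • is a surjective bounded morphism; the reflexive point is not intransitive (R••∧R•• but R••).
So no modal formula (or set of formulas) defines exactly the intransitive frames.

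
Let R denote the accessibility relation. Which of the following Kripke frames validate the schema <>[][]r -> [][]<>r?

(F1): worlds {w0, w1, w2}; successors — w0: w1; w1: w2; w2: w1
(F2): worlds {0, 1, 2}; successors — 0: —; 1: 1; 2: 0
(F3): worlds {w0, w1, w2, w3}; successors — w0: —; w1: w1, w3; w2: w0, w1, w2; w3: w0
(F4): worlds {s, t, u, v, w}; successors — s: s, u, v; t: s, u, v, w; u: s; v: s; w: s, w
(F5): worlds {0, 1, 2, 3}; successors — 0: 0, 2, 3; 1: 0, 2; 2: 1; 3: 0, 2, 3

(F1), (F2), (F4)

This is the axiom for a generalized confluence (Geach) condition; its first-order frame correspondent is forall x forall y forall z ((xRy & x R^2 z) -> exists w (y R^2 w & zRw)).
(F1): holds.
(F2): holds.
(F3): fails — w1Rw1, w1R²w0 but no w with w1R²w and w0Rw.
(F4): holds.
(F5): fails — 0R2, 0R²2 but no w with 2R²w and 2Rw.
Valid on: (F1), (F2), (F4).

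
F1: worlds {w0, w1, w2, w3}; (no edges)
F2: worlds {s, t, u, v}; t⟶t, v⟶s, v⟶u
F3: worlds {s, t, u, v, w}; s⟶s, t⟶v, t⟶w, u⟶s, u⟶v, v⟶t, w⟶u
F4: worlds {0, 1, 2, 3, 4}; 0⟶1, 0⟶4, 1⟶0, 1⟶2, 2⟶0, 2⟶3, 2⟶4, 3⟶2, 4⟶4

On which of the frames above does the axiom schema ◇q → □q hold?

F1

This is the axiom for partial functionality; its first-order frame correspondent is ∀x ∀y ∀z (Rxy ∧ Rxz → y = z).
F1: satisfies the condition.
F2: fails — v sees both s and u.
F3: fails — t sees both v and w.
F4: fails — 0 sees both 1 and 4.
Valid on: F1.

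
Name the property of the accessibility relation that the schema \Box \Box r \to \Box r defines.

density: \forall x \forall y (Rxy \to \exists z (Rxz \wedge Rzy))

Suppose □□r→□r is valid. Take Rxy and set V(r)={w : xR²w}. Then □□r at x, so □r at x, so r at y, i.e. ∃z(Rxz∧Rzy).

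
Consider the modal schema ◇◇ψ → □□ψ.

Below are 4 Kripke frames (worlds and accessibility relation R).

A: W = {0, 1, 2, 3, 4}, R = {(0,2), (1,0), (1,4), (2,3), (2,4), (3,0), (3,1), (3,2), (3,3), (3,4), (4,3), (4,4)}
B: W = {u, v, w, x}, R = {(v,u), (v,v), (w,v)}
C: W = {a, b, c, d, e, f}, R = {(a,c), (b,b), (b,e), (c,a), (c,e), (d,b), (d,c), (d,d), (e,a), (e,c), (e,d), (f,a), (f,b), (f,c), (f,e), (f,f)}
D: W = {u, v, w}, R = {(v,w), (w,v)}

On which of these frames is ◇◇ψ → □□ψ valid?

This is the axiom for a generalized confluence (Geach) condition; its first-order frame correspondent is ∀x ∀y ∀z ((xR²y ∧ xR²z) → ∃w (y = w ∧ z = w)).
A: fails — 0R²3, 0R²4 but 3 ≠ 4.
B: fails — vR²u, vR²v but u ≠ v.
C: fails — aR²a, aR²e but a ≠ e.
D: holds.

D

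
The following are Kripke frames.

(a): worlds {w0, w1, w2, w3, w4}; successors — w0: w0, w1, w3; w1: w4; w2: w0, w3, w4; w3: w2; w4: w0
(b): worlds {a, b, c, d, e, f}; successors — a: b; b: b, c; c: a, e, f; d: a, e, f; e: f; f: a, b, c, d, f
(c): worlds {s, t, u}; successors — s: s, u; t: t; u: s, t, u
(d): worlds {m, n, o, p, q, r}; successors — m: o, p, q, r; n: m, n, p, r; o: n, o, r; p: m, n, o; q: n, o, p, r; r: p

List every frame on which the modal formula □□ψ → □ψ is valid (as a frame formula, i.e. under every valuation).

(c)

The schema corresponds to density: ∀x ∀y (Rxy → ∃z (Rxz ∧ Rzy)).
(a): fails — Rw2w4 but no z with Rw2z and Rzw4.
(b): fails — Rce but no z with Rcz and Rze.
(c): holds.
(d): fails — Rmq but no z with Rmz and Rzq.
Valid on: (c).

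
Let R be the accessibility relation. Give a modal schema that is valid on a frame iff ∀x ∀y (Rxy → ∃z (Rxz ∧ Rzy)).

A defining formula is □□p → □p (the C4 axiom).

□□p → □p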